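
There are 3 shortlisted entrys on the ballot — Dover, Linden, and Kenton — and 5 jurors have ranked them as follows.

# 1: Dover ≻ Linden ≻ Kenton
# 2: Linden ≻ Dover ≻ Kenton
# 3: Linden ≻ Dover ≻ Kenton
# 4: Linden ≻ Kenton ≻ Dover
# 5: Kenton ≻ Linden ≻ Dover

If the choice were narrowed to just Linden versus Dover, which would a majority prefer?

Linden

Ballots ranking Linden above Dover: 4.
Ballots ranking Dover above Linden: 1.
Linden wins the head-to-head, 4–1.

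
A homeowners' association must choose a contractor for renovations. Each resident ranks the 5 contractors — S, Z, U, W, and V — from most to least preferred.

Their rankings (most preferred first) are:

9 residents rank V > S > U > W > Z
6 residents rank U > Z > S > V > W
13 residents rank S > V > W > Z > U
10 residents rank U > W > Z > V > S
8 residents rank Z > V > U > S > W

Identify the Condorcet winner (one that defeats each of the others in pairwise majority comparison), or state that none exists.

None — there is no Condorcet winner

Head-to-head results (46 voters total):
S vs Z: Z wins 24–22.
S vs U: U wins 24–22.
S vs W: S wins 36–10.
S vs V: V wins 27–19.
Z vs U: U wins 25–21.
Z vs W: W wins 32–14.
Z vs V: Z wins 24–22.
U vs W: U wins 33–13.
U vs V: V wins 30–16.
W vs V: V wins 36–10.
No candidate beats all others: S beats W beats Z beats S, a majority cycle.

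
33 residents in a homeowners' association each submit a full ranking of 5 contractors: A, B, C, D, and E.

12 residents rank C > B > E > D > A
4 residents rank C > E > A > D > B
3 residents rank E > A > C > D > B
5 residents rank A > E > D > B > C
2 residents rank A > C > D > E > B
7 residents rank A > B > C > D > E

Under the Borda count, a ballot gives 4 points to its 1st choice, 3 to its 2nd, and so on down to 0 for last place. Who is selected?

Borda scores:
  A: 12·0 + 4·2 + 3·3 + 5·4 + 2·4 + 7·4 = 73
  B: 12·3 + 4·0 + 3·0 + 5·1 + 2·0 + 7·3 = 62
  C: 12·4 + 4·4 + 3·2 + 5·0 + 2·3 + 7·2 = 90
  D: 12·1 + 4·1 + 3·1 + 5·2 + 2·2 + 7·1 = 40
  E: 12·2 + 4·3 + 3·4 + 5·3 + 2·1 + 7·0 = 65
C has the highest total.

C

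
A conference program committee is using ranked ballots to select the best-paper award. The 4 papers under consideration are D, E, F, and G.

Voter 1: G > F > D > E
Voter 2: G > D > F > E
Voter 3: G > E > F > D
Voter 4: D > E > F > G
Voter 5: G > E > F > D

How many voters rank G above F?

4

Ballots ranking G above F: 4.
Ballots ranking F above G: 1.
So 4 of 5 voters prefer G to F.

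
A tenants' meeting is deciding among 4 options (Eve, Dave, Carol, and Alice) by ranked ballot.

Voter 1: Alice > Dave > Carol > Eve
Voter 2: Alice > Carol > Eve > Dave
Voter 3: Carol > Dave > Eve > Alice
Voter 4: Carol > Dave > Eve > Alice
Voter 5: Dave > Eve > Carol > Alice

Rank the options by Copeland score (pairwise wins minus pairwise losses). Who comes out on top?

Pairwise results:
  Eve vs Dave: Dave wins 4–1.
  Eve vs Carol: Carol wins 4–1.
  Eve vs Alice: Eve wins 3–2.
  Dave vs Carol: Carol wins 3–2.
  Dave vs Alice: Dave wins 3–2.
  Carol vs Alice: Carol wins 3–2.
Copeland scores (wins − losses):
  Eve: 1 − 2 = -1
  Dave: 2 − 1 = 1
  Carol: 3 − 0 = 3
  Alice: 0 − 3 = -3
Carol has the best Copeland score.

Carol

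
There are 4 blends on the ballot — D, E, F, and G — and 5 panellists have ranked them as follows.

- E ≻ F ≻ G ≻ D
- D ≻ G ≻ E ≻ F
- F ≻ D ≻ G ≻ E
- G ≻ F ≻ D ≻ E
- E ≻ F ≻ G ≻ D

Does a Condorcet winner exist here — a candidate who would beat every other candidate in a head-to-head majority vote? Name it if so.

Head-to-head results (5 voters total):
D vs E: D wins 3–2.
D vs F: F wins 4–1.
D vs G: G wins 3–2.
E vs F: E wins 3–2.
E vs G: G wins 3–2.
F vs G: F wins 3–2.
No candidate beats all others: D beats E beats F beats D, a majority cycle.

No Condorcet winner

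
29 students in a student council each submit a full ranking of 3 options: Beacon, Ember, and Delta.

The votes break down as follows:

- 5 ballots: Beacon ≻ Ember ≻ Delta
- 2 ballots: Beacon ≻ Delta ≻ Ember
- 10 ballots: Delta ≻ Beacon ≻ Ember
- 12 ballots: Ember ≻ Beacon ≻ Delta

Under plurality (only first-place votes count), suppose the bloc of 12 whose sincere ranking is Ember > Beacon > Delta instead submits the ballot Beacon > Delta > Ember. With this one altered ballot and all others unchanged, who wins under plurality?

Beacon

First-place totals with the altered ballot: Beacon 19, Ember 0, Delta 10.
The switch changes the winner from Ember to Beacon.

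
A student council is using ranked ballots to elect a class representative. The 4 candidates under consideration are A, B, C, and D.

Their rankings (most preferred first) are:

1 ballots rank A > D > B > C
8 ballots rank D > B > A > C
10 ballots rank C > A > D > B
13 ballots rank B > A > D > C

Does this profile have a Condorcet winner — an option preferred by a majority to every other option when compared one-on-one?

No

Head-to-head results (32 voters total):
A vs B: B wins 21–11.
A vs C: A wins 22–10.
A vs D: A wins 24–8.
B vs C: B wins 22–10.
B vs D: D wins 19–13.
C vs D: D wins 22–10.
No candidate beats all others: A beats D beats B beats A, a majority cycle.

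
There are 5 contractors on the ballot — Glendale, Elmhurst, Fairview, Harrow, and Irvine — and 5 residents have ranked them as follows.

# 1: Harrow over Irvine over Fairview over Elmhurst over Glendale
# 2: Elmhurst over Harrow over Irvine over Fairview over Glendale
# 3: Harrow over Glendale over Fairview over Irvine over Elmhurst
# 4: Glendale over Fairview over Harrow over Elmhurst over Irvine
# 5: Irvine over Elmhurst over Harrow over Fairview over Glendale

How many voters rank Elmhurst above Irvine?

2

Ballots ranking Elmhurst above Irvine: 2.
Ballots ranking Irvine above Elmhurst: 3.
So 2 of 5 voters prefer Elmhurst to Irvine.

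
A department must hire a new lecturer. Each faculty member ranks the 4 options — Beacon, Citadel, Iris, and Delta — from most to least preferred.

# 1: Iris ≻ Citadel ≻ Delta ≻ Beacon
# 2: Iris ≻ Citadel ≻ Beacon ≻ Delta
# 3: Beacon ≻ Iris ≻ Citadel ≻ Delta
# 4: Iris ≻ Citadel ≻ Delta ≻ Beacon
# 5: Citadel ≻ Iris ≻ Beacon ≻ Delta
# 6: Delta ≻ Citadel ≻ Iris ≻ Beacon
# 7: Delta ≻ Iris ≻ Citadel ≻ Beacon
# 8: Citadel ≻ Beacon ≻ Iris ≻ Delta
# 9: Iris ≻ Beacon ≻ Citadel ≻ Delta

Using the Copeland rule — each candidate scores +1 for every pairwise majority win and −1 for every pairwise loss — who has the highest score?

Iris

Pairwise results:
  Beacon vs Citadel: Citadel wins 7–2.
  Beacon vs Iris: Iris wins 7–2.
  Beacon vs Delta: Beacon wins 5–4.
  Citadel vs Iris: Iris wins 6–3.
  Citadel vs Delta: Citadel wins 7–2.
  Iris vs Delta: Iris wins 7–2.
Copeland scores (wins − losses):
  Beacon: 1 − 2 = -1
  Citadel: 2 − 1 = 1
  Iris: 3 − 0 = 3
  Delta: 0 − 3 = -3
Iris has the best Copeland score.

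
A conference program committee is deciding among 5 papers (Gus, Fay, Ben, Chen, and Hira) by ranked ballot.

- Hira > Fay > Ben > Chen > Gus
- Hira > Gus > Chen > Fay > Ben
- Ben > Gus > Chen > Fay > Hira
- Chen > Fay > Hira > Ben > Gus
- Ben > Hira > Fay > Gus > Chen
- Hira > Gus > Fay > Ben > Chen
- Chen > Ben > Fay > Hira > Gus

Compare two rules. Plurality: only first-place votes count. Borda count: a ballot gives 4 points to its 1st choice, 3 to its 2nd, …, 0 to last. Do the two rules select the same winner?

Plurality first-place counts: Gus 0, Fay 0, Ben 2, Chen 2, Hira 3 → Hira.
Borda totals: Gus 10, Fay 14, Ben 15, Chen 13, Hira 18 → Hira.
The two rules agree on Hira.

Yes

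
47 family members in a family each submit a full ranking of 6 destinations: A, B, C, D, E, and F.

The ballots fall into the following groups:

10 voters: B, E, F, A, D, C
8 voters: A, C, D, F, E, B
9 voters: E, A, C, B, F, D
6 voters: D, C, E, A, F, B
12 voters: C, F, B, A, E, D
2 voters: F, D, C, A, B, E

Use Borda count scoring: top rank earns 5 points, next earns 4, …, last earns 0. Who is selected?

Borda scores:
  A: 10·2 + 8·5 + 9·4 + 6·2 + 12·2 + 2·2 = 136
  B: 10·5 + 8·0 + 9·2 + 6·0 + 12·3 + 2·1 = 106
  C: 10·0 + 8·4 + 9·3 + 6·4 + 12·5 + 2·3 = 149
  D: 10·1 + 8·3 + 9·0 + 6·5 + 12·0 + 2·4 = 72
  E: 10·4 + 8·1 + 9·5 + 6·3 + 12·1 + 2·0 = 123
  F: 10·3 + 8·2 + 9·1 + 6·1 + 12·4 + 2·5 = 119
C has the highest total.

C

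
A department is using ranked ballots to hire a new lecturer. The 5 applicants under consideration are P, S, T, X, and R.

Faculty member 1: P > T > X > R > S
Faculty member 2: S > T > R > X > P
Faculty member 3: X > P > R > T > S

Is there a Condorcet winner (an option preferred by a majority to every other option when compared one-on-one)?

No

Head-to-head results (3 voters total):
P vs S: P wins 2–1.
P vs T: P wins 2–1.
P vs X: X wins 2–1.
P vs R: P wins 2–1.
S vs T: T wins 2–1.
S vs X: X wins 2–1.
S vs R: R wins 2–1.
T vs X: T wins 2–1.
T vs R: T wins 2–1.
X vs R: X wins 2–1.
No candidate beats all others: P beats T beats X beats P, a majority cycle.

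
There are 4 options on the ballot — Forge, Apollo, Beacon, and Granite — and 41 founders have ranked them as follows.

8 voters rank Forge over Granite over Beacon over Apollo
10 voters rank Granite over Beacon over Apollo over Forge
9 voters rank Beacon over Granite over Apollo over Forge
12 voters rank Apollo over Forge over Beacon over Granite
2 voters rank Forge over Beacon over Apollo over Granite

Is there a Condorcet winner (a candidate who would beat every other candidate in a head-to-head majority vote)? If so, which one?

No Condorcet winner

Head-to-head results (41 voters total):
Forge vs Apollo: Apollo wins 31–10.
Forge vs Beacon: Forge wins 22–19.
Forge vs Granite: Forge wins 22–19.
Apollo vs Beacon: Beacon wins 29–12.
Apollo vs Granite: Granite wins 27–14.
Beacon vs Granite: Beacon wins 23–18.
No candidate beats all others: Forge beats Beacon beats Apollo beats Forge, a majority cycle.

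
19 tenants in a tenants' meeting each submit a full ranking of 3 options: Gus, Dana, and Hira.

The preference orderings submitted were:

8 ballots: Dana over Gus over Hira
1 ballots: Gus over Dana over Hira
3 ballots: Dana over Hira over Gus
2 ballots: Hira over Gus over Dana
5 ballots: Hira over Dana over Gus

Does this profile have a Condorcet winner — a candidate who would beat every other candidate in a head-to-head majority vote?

Yes

Head-to-head results (19 voters total):
Gus vs Dana: Dana wins 16–3.
Gus vs Hira: Hira wins 10–9.
Dana vs Hira: Dana wins 12–7.
Dana beats each rival — Gus (16–3), Hira (12–7) — so Dana is the Condorcet winner.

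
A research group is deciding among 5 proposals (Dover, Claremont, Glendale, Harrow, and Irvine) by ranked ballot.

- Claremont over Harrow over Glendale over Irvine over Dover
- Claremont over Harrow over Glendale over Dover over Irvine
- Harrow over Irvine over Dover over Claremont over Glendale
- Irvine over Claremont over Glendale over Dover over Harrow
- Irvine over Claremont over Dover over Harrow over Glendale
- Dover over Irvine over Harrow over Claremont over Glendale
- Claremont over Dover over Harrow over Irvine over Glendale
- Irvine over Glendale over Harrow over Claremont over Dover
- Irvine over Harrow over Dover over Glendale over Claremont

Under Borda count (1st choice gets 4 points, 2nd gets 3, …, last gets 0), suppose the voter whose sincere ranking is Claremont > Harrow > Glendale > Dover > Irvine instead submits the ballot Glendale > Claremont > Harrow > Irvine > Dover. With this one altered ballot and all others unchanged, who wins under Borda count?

Borda totals with the altered ballot: Dover 14, Claremont 20, Glendale 12, Harrow 19, Irvine 25.
The winner is unchanged: still Irvine.

Irvine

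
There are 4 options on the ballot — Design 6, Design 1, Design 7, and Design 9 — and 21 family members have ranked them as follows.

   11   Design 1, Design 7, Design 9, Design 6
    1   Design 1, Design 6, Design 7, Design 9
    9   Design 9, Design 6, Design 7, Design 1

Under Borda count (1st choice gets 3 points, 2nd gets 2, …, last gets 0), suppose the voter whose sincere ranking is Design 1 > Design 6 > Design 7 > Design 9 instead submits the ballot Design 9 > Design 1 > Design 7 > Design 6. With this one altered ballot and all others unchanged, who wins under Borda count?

Design 9

Borda totals with the altered ballot: Design 6 18, Design 1 35, Design 7 32, Design 9 41.
The winner is unchanged: still Design 9.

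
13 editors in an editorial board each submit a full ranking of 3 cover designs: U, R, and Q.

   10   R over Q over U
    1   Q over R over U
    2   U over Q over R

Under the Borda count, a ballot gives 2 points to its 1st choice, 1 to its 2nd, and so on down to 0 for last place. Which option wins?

R

Borda scores:
  U: 10·0 + 0 + 2·2 = 4
  R: 10·2 + 1 + 2·0 = 21
  Q: 10·1 + 2 + 2·1 = 14
R has the highest total.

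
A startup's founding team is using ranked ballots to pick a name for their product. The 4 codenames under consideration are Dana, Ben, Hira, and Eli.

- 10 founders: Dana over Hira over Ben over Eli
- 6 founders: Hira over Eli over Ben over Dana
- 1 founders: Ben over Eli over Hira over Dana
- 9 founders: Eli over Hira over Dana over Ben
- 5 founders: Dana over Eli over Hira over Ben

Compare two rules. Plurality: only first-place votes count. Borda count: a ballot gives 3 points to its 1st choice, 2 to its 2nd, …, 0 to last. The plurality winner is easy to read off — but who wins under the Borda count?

Hira

Plurality first-place counts: Dana 15, Ben 1, Hira 6, Eli 9 → Dana.
Borda totals: Dana 54, Ben 19, Hira 62, Eli 51 → Hira.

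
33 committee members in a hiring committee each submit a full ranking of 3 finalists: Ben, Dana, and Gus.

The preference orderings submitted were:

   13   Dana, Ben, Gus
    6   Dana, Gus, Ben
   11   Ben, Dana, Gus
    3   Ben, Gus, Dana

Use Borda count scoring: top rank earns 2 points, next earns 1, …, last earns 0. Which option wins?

Dana

Borda scores:
  Ben: 13·1 + 6·0 + 11·2 + 3·2 = 41
  Dana: 13·2 + 6·2 + 11·1 + 3·0 = 49
  Gus: 13·0 + 6·1 + 11·0 + 3·1 = 9
Dana has the highest total.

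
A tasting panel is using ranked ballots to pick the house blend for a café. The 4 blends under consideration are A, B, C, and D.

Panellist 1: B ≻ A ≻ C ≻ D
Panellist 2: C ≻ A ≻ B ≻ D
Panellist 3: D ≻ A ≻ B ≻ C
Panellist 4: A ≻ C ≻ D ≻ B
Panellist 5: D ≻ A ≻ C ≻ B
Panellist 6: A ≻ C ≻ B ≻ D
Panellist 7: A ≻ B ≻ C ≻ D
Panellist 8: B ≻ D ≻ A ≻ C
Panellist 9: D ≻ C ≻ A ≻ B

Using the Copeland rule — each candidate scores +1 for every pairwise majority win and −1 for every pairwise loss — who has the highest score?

A

Pairwise results:
  A vs B: A wins 7–2.
  A vs C: A wins 7–2.
  A vs D: A wins 5–4.
  B vs C: C wins 5–4.
  B vs D: B wins 5–4.
  C vs D: C wins 5–4.
Copeland scores (wins − losses):
  A: 3 − 0 = 3
  B: 1 − 2 = -1
  C: 2 − 1 = 1
  D: 0 − 3 = -3
A has the best Copeland score.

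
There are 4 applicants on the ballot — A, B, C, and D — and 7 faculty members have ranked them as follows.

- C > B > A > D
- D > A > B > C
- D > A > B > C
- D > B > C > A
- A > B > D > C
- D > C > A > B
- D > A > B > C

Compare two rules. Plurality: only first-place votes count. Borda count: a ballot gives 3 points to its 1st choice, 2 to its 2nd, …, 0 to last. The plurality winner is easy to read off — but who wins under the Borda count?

D

Plurality first-place counts: A 1, B 0, C 1, D 5 → D.
Borda totals: A 11, B 9, C 6, D 16 → D.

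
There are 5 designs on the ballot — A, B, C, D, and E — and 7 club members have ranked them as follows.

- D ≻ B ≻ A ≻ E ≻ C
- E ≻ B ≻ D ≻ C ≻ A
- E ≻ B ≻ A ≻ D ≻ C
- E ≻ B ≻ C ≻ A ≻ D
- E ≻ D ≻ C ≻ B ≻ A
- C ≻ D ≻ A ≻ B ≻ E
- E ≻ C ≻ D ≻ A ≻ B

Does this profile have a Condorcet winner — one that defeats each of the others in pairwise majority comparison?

Yes

Head-to-head results (7 voters total):
A vs B: B wins 5–2.
A vs C: C wins 5–2.
A vs D: D wins 5–2.
A vs E: E wins 5–2.
B vs C: B wins 4–3.
B vs D: D wins 4–3.
B vs E: E wins 5–2.
C vs D: D wins 4–3.
C vs E: E wins 6–1.
D vs E: E wins 5–2.
E beats each rival — A (5–2), B (5–2), C (6–1), D (5–2) — so E is the Condorcet winner.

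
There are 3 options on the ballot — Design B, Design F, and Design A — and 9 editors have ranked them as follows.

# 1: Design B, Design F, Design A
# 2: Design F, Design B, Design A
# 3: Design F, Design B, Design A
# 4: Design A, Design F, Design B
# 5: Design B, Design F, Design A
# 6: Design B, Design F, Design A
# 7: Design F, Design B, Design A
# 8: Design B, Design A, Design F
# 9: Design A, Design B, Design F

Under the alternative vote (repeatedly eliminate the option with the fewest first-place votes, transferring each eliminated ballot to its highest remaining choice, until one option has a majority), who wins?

Round 1: Design B 4, Design F 3, Design A 2. Design A has the fewest and is eliminated.
Round 2: Design B 5, Design F 4. Design B has a majority.

Design B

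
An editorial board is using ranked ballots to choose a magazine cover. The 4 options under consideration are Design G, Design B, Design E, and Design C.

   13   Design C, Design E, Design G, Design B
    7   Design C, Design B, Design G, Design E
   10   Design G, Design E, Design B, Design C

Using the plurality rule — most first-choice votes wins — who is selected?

Design C

First-place vote totals:
  Design G: 10
  Design B: 0
  Design E: 0
  Design C: 20
Design C has the most first-place votes.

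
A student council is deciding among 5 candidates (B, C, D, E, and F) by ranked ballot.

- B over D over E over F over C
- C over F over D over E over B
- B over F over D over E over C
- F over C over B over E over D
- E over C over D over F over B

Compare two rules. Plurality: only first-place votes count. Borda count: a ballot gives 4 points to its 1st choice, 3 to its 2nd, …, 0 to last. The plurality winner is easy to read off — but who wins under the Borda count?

Plurality first-place counts: B 2, C 1, D 0, E 1, F 1 → B.
Borda totals: B 10, C 10, D 9, E 9, F 12 → F.

F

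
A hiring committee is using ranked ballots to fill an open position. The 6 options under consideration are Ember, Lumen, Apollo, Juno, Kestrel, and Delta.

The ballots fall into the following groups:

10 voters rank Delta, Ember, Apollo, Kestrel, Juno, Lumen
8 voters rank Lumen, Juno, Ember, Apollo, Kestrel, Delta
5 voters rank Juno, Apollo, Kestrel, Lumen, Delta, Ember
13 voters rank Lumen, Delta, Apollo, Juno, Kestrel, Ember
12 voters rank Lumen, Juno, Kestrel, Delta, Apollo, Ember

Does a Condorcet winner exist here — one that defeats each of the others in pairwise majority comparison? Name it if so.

Lumen

Head-to-head results (48 voters total):
Ember vs Lumen: Lumen wins 38–10.
Ember vs Apollo: Apollo wins 30–18.
Ember vs Juno: Juno wins 38–10.
Ember vs Kestrel: Kestrel wins 30–18.
Ember vs Delta: Delta wins 40–8.
Lumen vs Apollo: Lumen wins 33–15.
Lumen vs Juno: Lumen wins 33–15.
Lumen vs Kestrel: Lumen wins 33–15.
Lumen vs Delta: Lumen wins 38–10.
Apollo vs Juno: Juno wins 25–23.
Apollo vs Kestrel: Apollo wins 36–12.
Apollo vs Delta: Delta wins 35–13.
Juno vs Kestrel: Juno wins 38–10.
Juno vs Delta: Juno wins 25–23.
Kestrel vs Delta: Kestrel wins 25–23.
Lumen beats each rival — Ember (38–10), Apollo (33–15), Juno (33–15), Kestrel (33–15), Delta (38–10) — so Lumen is the Condorcet winner.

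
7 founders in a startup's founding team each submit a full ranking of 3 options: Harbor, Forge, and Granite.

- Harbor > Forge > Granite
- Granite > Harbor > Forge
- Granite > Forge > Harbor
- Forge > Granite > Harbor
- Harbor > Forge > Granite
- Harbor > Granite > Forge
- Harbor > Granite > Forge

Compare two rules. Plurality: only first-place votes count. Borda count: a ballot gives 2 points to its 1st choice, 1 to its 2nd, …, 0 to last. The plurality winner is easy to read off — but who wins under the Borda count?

Harbor

Plurality first-place counts: Harbor 4, Forge 1, Granite 2 → Harbor.
Borda totals: Harbor 9, Forge 5, Granite 7 → Harbor.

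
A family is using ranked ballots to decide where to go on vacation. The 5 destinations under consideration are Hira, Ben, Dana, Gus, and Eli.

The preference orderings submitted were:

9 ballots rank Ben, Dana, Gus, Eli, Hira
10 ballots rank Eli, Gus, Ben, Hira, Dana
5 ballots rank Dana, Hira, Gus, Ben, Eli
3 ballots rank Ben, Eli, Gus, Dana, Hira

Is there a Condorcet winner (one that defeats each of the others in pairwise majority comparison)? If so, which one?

Head-to-head results (27 voters total):
Hira vs Ben: Ben wins 22–5.
Hira vs Dana: Dana wins 17–10.
Hira vs Gus: Gus wins 22–5.
Hira vs Eli: Eli wins 22–5.
Ben vs Dana: Ben wins 22–5.
Ben vs Gus: Gus wins 15–12.
Ben vs Eli: Ben wins 17–10.
Dana vs Gus: Dana wins 14–13.
Dana vs Eli: Dana wins 14–13.
Gus vs Eli: Gus wins 14–13.
No candidate beats all others: Ben beats Dana beats Gus beats Ben, a majority cycle.

None — there is no Condorcet winner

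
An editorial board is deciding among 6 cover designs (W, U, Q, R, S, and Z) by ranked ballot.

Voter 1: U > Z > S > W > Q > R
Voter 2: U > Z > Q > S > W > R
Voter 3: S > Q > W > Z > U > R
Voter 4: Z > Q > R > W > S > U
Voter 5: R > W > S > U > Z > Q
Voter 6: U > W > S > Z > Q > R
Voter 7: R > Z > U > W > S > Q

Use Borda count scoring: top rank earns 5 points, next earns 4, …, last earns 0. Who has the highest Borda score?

Z

Borda scores:
  W: 2 + 1 + 3 + 2 + 4 + 4 + 2 = 18
  U: 5 + 5 + 1 + 0 + 2 + 5 + 3 = 21
  Q: 1 + 3 + 4 + 4 + 0 + 1 + 0 = 13
  R: 0 + 0 + 0 + 3 + 5 + 0 + 5 = 13
  S: 3 + 2 + 5 + 1 + 3 + 3 + 1 = 18
  Z: 4 + 4 + 2 + 5 + 1 + 2 + 4 = 22
Z has the highest total.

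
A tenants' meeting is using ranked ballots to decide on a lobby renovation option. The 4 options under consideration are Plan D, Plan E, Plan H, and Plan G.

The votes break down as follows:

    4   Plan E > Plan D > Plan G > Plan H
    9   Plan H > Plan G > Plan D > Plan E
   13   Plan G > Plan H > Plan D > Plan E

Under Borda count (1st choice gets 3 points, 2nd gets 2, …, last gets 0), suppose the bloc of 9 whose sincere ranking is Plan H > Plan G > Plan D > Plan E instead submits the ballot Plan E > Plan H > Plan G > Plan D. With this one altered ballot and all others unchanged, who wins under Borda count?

Plan G

Borda totals with the altered ballot: Plan D 21, Plan E 39, Plan H 44, Plan G 52.
The winner is unchanged: still Plan G.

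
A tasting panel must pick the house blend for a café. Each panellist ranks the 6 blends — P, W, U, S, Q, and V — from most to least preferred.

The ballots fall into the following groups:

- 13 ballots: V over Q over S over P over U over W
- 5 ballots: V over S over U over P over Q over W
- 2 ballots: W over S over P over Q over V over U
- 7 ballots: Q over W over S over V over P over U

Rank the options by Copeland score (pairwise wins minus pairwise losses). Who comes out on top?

Pairwise results:
  P vs W: P wins 18–9.
  P vs U: P wins 22–5.
  P vs S: S wins 27–0.
  P vs Q: Q wins 20–7.
  P vs V: V wins 25–2.
  W vs U: U wins 18–9.
  W vs S: S wins 18–9.
  W vs Q: Q wins 25–2.
  W vs V: V wins 18–9.
  U vs S: S wins 27–0.
  U vs Q: Q wins 22–5.
  U vs V: V wins 27–0.
  S vs Q: Q wins 20–7.
  S vs V: V wins 18–9.
  Q vs V: V wins 18–9.
Copeland scores (wins − losses):
  P: 2 − 3 = -1
  W: 0 − 5 = -5
  U: 1 − 4 = -3
  S: 3 − 2 = 1
  Q: 4 − 1 = 3
  V: 5 − 0 = 5
V has the best Copeland score.

V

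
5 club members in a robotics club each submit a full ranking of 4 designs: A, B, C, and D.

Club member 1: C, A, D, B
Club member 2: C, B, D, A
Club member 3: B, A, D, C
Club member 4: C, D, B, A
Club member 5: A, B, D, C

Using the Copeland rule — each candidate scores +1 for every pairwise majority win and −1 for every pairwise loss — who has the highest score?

C

Pairwise results:
  A vs B: B wins 3–2.
  A vs C: C wins 3–2.
  A vs D: A wins 3–2.
  B vs C: C wins 3–2.
  B vs D: B wins 3–2.
  C vs D: C wins 3–2.
Copeland scores (wins − losses):
  A: 1 − 2 = -1
  B: 2 − 1 = 1
  C: 3 − 0 = 3
  D: 0 − 3 = -3
C has the best Copeland score.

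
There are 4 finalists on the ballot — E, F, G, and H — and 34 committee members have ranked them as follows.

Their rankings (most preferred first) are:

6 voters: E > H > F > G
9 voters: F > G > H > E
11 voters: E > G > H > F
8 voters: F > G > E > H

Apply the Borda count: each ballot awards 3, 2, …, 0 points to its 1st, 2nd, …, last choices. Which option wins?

E

Borda scores:
  E: 6·3 + 9·0 + 11·3 + 8·1 = 59
  F: 6·1 + 9·3 + 11·0 + 8·3 = 57
  G: 6·0 + 9·2 + 11·2 + 8·2 = 56
  H: 6·2 + 9·1 + 11·1 + 8·0 = 32
E has the highest total.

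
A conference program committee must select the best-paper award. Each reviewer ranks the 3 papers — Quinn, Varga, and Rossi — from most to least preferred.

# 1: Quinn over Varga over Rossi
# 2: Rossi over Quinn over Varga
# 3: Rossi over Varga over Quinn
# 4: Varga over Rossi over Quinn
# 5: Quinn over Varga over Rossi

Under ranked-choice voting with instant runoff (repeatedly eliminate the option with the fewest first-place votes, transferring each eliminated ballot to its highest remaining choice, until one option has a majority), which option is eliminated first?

Round 1: Quinn 2, Rossi 2, Varga 1. Varga has the fewest and is eliminated.
Round 2: Rossi 3, Quinn 2. Rossi has a majority.

Varga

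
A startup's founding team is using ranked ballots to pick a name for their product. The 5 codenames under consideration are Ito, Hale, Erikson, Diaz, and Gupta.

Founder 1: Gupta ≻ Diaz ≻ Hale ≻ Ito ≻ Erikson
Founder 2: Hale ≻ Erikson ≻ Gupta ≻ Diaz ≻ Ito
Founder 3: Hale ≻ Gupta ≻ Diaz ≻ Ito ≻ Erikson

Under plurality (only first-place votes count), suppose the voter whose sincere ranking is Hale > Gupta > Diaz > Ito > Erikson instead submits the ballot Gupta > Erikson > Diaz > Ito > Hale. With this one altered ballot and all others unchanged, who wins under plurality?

Gupta

First-place totals with the altered ballot: Ito 0, Hale 1, Erikson 0, Diaz 0, Gupta 2.
The switch changes the winner from Hale to Gupta.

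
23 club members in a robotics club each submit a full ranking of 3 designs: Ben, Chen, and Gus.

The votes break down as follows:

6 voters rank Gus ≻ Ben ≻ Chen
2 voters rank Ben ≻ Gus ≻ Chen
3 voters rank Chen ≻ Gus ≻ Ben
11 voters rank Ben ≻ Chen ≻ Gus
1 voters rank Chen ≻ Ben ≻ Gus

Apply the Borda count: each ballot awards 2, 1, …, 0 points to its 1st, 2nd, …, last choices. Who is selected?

Ben

Borda scores:
  Ben: 6·1 + 2·2 + 3·0 + 11·2 + 1 = 33
  Chen: 6·0 + 2·0 + 3·2 + 11·1 + 2 = 19
  Gus: 6·2 + 2·1 + 3·1 + 11·0 + 0 = 17
Ben has the highest total.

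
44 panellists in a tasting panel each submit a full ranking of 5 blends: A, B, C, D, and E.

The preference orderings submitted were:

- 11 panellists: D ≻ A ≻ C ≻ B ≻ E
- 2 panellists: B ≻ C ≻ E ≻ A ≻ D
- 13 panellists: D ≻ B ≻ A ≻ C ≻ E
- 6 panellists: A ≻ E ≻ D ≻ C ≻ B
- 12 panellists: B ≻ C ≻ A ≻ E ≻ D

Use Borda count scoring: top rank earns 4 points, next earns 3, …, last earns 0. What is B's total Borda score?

Borda scores:
  A: 11·3 + 2·1 + 13·2 + 6·4 + 12·2 = 109
  B: 11·1 + 2·4 + 13·3 + 6·0 + 12·4 = 106
  C: 11·2 + 2·3 + 13·1 + 6·1 + 12·3 = 83
  D: 11·4 + 2·0 + 13·4 + 6·2 + 12·0 = 108
  E: 11·0 + 2·2 + 13·0 + 6·3 + 12·1 = 34

106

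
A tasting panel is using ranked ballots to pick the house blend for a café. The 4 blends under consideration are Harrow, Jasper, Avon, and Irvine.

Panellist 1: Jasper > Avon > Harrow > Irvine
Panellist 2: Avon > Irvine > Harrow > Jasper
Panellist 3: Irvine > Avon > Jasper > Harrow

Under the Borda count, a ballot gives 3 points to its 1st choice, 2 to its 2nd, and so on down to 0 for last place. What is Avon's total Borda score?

Borda scores:
  Harrow: 1 + 1 + 0 = 2
  Jasper: 3 + 0 + 1 = 4
  Avon: 2 + 3 + 2 = 7
  Irvine: 0 + 2 + 3 = 5

7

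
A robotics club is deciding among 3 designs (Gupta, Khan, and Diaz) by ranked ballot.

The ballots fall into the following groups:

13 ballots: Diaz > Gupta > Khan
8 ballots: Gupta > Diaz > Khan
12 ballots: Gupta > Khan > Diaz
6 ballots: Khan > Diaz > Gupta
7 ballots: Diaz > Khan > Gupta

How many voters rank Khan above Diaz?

18

Ballots ranking Khan above Diaz: 12+6 = 18.
Ballots ranking Diaz above Khan: 13+8+7 = 28.
So 18 of 46 voters prefer Khan to Diaz.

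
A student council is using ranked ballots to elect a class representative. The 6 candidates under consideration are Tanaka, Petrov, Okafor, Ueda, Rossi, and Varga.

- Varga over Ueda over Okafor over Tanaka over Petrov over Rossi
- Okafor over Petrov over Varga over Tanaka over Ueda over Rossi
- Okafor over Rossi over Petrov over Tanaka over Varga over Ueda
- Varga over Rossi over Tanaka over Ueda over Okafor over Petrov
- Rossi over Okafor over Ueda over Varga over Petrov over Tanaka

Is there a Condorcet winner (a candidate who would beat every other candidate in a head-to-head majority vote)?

Head-to-head results (5 voters total):
Tanaka vs Petrov: Petrov wins 3–2.
Tanaka vs Okafor: Okafor wins 4–1.
Tanaka vs Ueda: Tanaka wins 3–2.
Tanaka vs Rossi: Rossi wins 3–2.
Tanaka vs Varga: Varga wins 4–1.
Petrov vs Okafor: Okafor wins 5–0.
Petrov vs Ueda: Ueda wins 3–2.
Petrov vs Rossi: Rossi wins 3–2.
Petrov vs Varga: Varga wins 3–2.
Okafor vs Ueda: Okafor wins 3–2.
Okafor vs Rossi: Okafor wins 3–2.
Okafor vs Varga: Okafor wins 3–2.
Ueda vs Rossi: Rossi wins 3–2.
Ueda vs Varga: Varga wins 4–1.
Rossi vs Varga: Varga wins 3–2.
Okafor beats each rival — Tanaka (4–1), Petrov (5–0), Ueda (3–2), Rossi (3–2), Varga (3–2) — so Okafor is the Condorcet winner.

Yes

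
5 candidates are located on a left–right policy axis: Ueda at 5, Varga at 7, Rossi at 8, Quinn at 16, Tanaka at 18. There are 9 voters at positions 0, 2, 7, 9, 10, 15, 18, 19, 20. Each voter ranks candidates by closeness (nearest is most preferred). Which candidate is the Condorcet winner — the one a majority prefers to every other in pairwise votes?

With single-peaked preferences on a line, the Condorcet winner is the candidate closest to the median voter.
The median voter (position 10) is closest to Rossi at 8.
Check: Rossi vs Quinn — voters closer to Rossi: 5 of 9.

Rossi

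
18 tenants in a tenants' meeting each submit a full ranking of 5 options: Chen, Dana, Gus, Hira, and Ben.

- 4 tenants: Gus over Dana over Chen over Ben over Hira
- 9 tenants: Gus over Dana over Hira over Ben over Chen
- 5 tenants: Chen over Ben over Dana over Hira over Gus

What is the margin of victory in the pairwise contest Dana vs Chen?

Ballots ranking Dana above Chen: 4+9 = 13.
Ballots ranking Chen above Dana: 5.
Dana wins 13–5, a margin of 8.

8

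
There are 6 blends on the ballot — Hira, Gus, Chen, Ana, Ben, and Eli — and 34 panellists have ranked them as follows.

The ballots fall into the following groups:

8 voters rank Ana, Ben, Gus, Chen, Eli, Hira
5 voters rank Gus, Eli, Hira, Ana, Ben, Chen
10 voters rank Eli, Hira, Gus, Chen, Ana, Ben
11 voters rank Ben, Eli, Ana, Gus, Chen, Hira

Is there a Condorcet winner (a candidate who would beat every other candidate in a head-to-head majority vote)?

Head-to-head results (34 voters total):
Hira vs Gus: Gus wins 24–10.
Hira vs Chen: Chen wins 19–15.
Hira vs Ana: Ana wins 19–15.
Hira vs Ben: Ben wins 19–15.
Hira vs Eli: Eli wins 34–0.
Gus vs Chen: Gus wins 34–0.
Gus vs Ana: Ana wins 19–15.
Gus vs Ben: Ben wins 19–15.
Gus vs Eli: Eli wins 21–13.
Chen vs Ana: Ana wins 24–10.
Chen vs Ben: Ben wins 24–10.
Chen vs Eli: Eli wins 26–8.
Ana vs Ben: Ana wins 23–11.
Ana vs Eli: Eli wins 26–8.
Ben vs Eli: Ben wins 19–15.
No candidate beats all others: Ana beats Ben beats Eli beats Ana, a majority cycle.

No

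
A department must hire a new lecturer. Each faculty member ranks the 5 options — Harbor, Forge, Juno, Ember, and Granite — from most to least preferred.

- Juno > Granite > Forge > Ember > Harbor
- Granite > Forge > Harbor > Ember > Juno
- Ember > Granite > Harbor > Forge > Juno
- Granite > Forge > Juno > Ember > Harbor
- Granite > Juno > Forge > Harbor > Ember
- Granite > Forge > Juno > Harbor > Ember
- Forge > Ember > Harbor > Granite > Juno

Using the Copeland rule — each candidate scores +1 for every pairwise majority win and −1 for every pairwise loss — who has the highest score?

Granite

Pairwise results:
  Harbor vs Forge: Forge wins 6–1.
  Harbor vs Juno: Juno wins 4–3.
  Harbor vs Ember: Ember wins 4–3.
  Harbor vs Granite: Granite wins 6–1.
  Forge vs Juno: Forge wins 5–2.
  Forge vs Ember: Forge wins 6–1.
  Forge vs Granite: Granite wins 6–1.
  Juno vs Ember: Juno wins 4–3.
  Juno vs Granite: Granite wins 6–1.
  Ember vs Granite: Granite wins 5–2.
Copeland scores (wins − losses):
  Harbor: 0 − 4 = -4
  Forge: 3 − 1 = 2
  Juno: 2 − 2 = 0
  Ember: 1 − 3 = -2
  Granite: 4 − 0 = 4
Granite has the best Copeland score.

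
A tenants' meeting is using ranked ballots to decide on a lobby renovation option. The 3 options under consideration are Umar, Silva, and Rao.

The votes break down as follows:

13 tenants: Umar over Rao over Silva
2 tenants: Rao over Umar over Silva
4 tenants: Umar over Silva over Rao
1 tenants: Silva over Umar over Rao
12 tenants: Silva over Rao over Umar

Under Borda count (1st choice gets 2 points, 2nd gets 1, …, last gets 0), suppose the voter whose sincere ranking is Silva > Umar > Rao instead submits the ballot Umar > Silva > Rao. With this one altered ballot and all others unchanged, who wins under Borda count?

Borda totals with the altered ballot: Umar 38, Silva 29, Rao 29.
The winner is unchanged: still Umar.

Umar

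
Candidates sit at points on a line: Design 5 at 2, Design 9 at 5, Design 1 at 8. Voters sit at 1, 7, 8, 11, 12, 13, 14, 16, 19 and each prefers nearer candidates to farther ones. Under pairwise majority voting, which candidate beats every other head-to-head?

With single-peaked preferences on a line, the Condorcet winner is the candidate closest to the median voter.
The median voter (position 12) is closest to Design 1 at 8.
Check: Design 1 vs Design 9 — voters closer to Design 1: 8 of 9.

Design 1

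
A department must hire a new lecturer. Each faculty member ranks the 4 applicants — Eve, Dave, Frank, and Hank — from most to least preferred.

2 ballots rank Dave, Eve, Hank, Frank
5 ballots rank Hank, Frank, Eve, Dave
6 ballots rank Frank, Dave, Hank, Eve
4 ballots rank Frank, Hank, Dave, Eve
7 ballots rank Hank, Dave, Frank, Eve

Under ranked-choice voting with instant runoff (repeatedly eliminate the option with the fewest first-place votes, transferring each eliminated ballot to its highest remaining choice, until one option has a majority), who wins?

Hank

Round 1: Hank 12, Frank 10, Dave 2, Eve 0. Eve has the fewest and is eliminated.
Round 2: Hank 12, Frank 10, Dave 2. Dave has the fewest and is eliminated.
Round 3: Hank 14, Frank 10. Hank has a majority.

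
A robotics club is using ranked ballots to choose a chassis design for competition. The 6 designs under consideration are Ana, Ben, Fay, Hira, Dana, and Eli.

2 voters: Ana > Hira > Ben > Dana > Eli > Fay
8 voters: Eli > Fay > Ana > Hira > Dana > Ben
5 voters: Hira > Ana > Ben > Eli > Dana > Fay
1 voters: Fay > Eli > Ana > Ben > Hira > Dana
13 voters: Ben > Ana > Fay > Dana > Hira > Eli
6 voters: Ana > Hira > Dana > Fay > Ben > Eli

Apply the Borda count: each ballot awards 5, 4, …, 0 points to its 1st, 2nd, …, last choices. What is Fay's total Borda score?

88

Borda scores:
  Ana: 2·5 + 8·3 + 5·4 + 3 + 13·4 + 6·5 = 139
  Ben: 2·3 + 8·0 + 5·3 + 2 + 13·5 + 6·1 = 94
  Fay: 2·0 + 8·4 + 5·0 + 5 + 13·3 + 6·2 = 88
  Hira: 2·4 + 8·2 + 5·5 + 1 + 13·1 + 6·4 = 87
  Dana: 2·2 + 8·1 + 5·1 + 0 + 13·2 + 6·3 = 61
  Eli: 2·1 + 8·5 + 5·2 + 4 + 13·0 + 6·0 = 56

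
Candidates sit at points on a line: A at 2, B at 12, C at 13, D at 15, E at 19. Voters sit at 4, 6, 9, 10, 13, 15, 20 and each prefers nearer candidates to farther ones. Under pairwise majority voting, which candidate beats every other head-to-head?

With single-peaked preferences on a line, the Condorcet winner is the candidate closest to the median voter.
The median voter (position 10) is closest to B at 12.
Check: B vs D — voters closer to B: 5 of 7.

B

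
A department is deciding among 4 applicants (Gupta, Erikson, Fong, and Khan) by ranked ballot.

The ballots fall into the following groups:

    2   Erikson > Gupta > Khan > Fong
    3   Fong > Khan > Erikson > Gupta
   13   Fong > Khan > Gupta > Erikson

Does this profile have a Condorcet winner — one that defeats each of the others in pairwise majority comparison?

Yes

Head-to-head results (18 voters total):
Gupta vs Erikson: Gupta wins 13–5.
Gupta vs Fong: Fong wins 16–2.
Gupta vs Khan: Khan wins 16–2.
Erikson vs Fong: Fong wins 16–2.
Erikson vs Khan: Khan wins 16–2.
Fong vs Khan: Fong wins 16–2.
Fong beats each rival — Gupta (16–2), Erikson (16–2), Khan (16–2) — so Fong is the Condorcet winner.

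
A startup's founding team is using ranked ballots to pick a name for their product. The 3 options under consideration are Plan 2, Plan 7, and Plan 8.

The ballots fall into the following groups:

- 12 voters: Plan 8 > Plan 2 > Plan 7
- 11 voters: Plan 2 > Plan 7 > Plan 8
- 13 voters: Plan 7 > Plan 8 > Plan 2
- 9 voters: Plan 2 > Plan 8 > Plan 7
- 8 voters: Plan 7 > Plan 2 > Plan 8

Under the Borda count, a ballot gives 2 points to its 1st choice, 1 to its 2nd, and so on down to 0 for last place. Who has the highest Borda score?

Borda scores:
  Plan 2: 12·1 + 11·2 + 13·0 + 9·2 + 8·1 = 60
  Plan 7: 12·0 + 11·1 + 13·2 + 9·0 + 8·2 = 53
  Plan 8: 12·2 + 11·0 + 13·1 + 9·1 + 8·0 = 46
Plan 2 has the highest total.

Plan 2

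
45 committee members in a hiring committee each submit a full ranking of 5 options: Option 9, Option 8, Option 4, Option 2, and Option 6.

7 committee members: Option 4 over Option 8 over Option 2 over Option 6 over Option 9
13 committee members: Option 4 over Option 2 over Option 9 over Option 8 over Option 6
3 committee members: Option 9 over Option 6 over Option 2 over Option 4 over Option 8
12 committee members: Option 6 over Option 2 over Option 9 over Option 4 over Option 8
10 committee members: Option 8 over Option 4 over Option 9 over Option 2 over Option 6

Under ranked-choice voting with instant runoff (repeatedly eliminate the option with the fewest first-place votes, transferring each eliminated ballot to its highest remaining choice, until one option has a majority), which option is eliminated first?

Option 2

Round 1: Option 4 20, Option 6 12, Option 8 10, Option 9 3, Option 2 0. Option 2 has the fewest and is eliminated.
Round 2: Option 4 20, Option 6 12, Option 8 10, Option 9 3. Option 9 has the fewest and is eliminated.
Round 3: Option 4 20, Option 6 15, Option 8 10. Option 8 has the fewest and is eliminated.
Round 4: Option 4 30, Option 6 15. Option 4 has a majority.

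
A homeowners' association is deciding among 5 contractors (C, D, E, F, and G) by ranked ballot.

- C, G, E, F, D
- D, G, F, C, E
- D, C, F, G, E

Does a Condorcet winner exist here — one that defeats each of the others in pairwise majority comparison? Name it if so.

Head-to-head results (3 voters total):
C vs D: D wins 2–1.
C vs E: C wins 3–0.
C vs F: C wins 2–1.
C vs G: C wins 2–1.
D vs E: D wins 2–1.
D vs F: D wins 2–1.
D vs G: D wins 2–1.
E vs F: F wins 2–1.
E vs G: G wins 3–0.
F vs G: G wins 2–1.
D beats each rival — C (2–1), E (2–1), F (2–1), G (2–1) — so D is the Condorcet winner.

D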